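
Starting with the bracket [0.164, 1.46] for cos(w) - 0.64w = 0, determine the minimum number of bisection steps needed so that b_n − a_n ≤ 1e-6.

Initial width b − a = 1.46 − 0.164 = 1.296000.
After n steps the width is (b−a)/2^n; need (b−a)/2^n ≤ 1e-6.
So n ≥ log₂(1.296000/1e-6) = log₂(1296000.0000) ≈ 20.3056.
Hence n = 21.

21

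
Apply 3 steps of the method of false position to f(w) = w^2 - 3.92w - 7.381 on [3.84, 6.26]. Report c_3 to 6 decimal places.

5.306411

False-position update: c = (a·f(b) − b·f(a))/(f(b) − f(a)); replace the endpoint whose sign matches f(c).
f(3.840000) = -7.688200, f(6.260000) = 7.267400
step 1: c = 5.084045, f(c) = -1.462941 < 0 → new bracket [5.084045, 6.260000]
step 2: c = 5.281100, f(c) = -0.192897 < 0 → new bracket [5.281100, 6.260000]
step 3: c = 5.306411, f(c) = -0.024136 < 0 → new bracket [5.306411, 6.260000]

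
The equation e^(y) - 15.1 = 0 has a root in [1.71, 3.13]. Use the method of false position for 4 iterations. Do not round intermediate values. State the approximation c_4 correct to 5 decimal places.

f(1.710000) = -9.571039, f(3.130000) = 7.773980
step 1: c = 2.493561, f(c) = -2.995701 < 0 → new bracket [2.493561, 3.130000]
step 2: c = 2.670593, f(c) = -0.651465 < 0 → new bracket [2.670593, 3.130000]
step 3: c = 2.706115, f(c) = -0.129001 < 0 → new bracket [2.706115, 3.130000]
step 4: c = 2.713034, f(c) = -0.025056 < 0 → new bracket [2.713034, 3.130000]

2.71303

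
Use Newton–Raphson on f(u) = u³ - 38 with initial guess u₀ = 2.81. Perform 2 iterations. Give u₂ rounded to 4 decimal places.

3.3658

Newton update: u ← u − f(u)/f'(u).
f'(u) = 3u²
u_0 = 2.810000: f = -15.811959, f' = 23.688300 → u_1 = 2.810000 - (-15.811959)/(23.688300) = 3.477501
u_1 = 3.477501: f = 4.053458, f' = 36.279035 → u_2 = 3.477501 - (4.053458)/(36.279035) = 3.365771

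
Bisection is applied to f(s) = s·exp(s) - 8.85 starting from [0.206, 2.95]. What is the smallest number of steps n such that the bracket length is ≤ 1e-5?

Initial width b − a = 2.95 − 0.206 = 2.744000.
After n steps the width is (b−a)/2^n; need (b−a)/2^n ≤ 1e-5.
So n ≥ log₂(2.744000/1e-5) = log₂(274400.0000) ≈ 18.0659.
Hence n = 19.

19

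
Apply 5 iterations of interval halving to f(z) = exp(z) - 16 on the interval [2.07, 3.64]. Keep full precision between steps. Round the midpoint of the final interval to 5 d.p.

2.78141

f(2.070000) = -8.075177, f(3.640000) = 22.091837 (opposite signs)
step 1: m = 2.855000, f(m) = 1.374437 > 0 → root in [2.070000, 2.855000]
step 2: m = 2.462500, f(m) = -4.265890 < 0 → root in [2.462500, 2.855000]
step 3: m = 2.658750, f(m) = -1.721570 < 0 → root in [2.658750, 2.855000]
step 4: m = 2.756875, f(m) = -0.249454 < 0 → root in [2.756875, 2.855000]
step 5: m = 2.805937, f(m) = 0.542577 > 0 → root in [2.756875, 2.805937]
Midpoint of [2.756875, 2.805937] = 2.781406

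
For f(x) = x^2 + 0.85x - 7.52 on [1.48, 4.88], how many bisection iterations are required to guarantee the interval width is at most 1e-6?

Initial width b − a = 4.88 − 1.48 = 3.400000.
After n steps the width is (b−a)/2^n; need (b−a)/2^n ≤ 1e-6.
So n ≥ log₂(3.400000/1e-6) = log₂(3400000.0000) ≈ 21.6971.
Hence n = 22.

22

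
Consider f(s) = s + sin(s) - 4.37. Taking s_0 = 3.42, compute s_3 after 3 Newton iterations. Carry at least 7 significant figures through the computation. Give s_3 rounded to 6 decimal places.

1343.567390

f'(s) = 1 + cos(s)
s_0 = 3.420000: f = -1.224825, f' = 0.038506 → s_1 = 3.420000 - (-1.224825)/(0.038506) = 35.228966
s_1 = 35.228966: f = 30.236847, f' = 0.217078 → s_2 = 35.228966 - (30.236847)/(0.217078) = -104.061372
s_2 = -104.061372: f = -108.052280, f' = 0.074641 → s_3 = -104.061372 - (-108.052280)/(0.074641) = 1343.567390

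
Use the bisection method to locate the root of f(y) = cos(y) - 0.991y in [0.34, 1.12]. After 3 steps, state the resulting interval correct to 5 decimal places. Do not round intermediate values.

f(0.340000) = 0.605815, f(1.120000) = -0.674238 (opposite signs)
step 1: m = 0.730000, f(m) = 0.021744 > 0 → root in [0.730000, 1.120000]
step 2: m = 0.925000, f(m) = -0.314840 < 0 → root in [0.730000, 0.925000]
step 3: m = 0.827500, f(m) = -0.143334 < 0 → root in [0.730000, 0.827500]

[0.73000, 0.82750]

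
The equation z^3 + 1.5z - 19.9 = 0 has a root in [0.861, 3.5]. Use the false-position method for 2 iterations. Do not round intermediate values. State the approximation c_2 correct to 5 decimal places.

2.32000

f(0.861000) = -17.970223, f(3.500000) = 28.225000
step 1: c = 1.887587, f(c) = -10.343175 < 0 → new bracket [1.887587, 3.500000]
step 2: c = 2.320002, f(c) = -3.932790 < 0 → new bracket [2.320002, 3.500000]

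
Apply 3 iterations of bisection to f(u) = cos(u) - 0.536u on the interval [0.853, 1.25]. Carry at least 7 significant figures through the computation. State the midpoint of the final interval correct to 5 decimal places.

1.02669

f(0.853000) = 0.200518, f(1.250000) = -0.354678 (opposite signs)
step 1: m = 1.051500, f(m) = -0.067335 < 0 → root in [0.853000, 1.051500]
step 2: m = 0.952250, f(m) = 0.069445 > 0 → root in [0.952250, 1.051500]
step 3: m = 1.001875, f(m) = 0.001719 > 0 → root in [1.001875, 1.051500]
Midpoint of [1.001875, 1.051500] = 1.026687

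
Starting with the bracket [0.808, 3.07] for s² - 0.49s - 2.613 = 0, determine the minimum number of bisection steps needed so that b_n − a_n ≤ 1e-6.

Initial width b − a = 3.07 − 0.808 = 2.262000.
After n steps the width is (b−a)/2^n; need (b−a)/2^n ≤ 1e-6.
So n ≥ log₂(2.262000/1e-6) = log₂(2262000.0000) ≈ 21.1092.
Hence n = 22.

22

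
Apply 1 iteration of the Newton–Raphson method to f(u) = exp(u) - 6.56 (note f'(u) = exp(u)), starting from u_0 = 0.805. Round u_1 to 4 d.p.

u_0 = 0.805000: f = -4.323304, f' = 2.236696 → u_1 = 0.805000 - (-4.323304)/(2.236696) = 2.737897

2.7379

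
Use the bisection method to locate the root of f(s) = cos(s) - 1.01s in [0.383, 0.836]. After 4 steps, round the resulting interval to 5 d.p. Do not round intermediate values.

f(0.383000) = 0.540718, f(0.836000) = -0.173924 (opposite signs)
step 1: m = 0.609500, f(m) = 0.204339 > 0 → root in [0.609500, 0.836000]
step 2: m = 0.722750, f(m) = 0.020012 > 0 → root in [0.722750, 0.836000]
step 3: m = 0.779375, f(m) = -0.075816 < 0 → root in [0.722750, 0.779375]
step 4: m = 0.751062, f(m) = -0.027609 < 0 → root in [0.722750, 0.751062]

[0.72275, 0.75106]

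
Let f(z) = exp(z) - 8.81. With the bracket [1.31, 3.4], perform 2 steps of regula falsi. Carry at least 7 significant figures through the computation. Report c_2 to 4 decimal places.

f(1.310000) = -5.103826, f(3.400000) = 21.154100
step 1: c = 1.716239, f(c) = -3.246435 < 0 → new bracket [1.716239, 3.400000]
step 2: c = 1.940260, f(c) = -1.849442 < 0 → new bracket [1.940260, 3.400000]

1.9403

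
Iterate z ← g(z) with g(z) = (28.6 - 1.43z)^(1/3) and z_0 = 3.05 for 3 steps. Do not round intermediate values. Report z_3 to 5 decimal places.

z_1 = g(3.050000) = 2.894023
z_2 = g(2.894023) = 2.902873
z_3 = g(2.902873) = 2.902372

2.90237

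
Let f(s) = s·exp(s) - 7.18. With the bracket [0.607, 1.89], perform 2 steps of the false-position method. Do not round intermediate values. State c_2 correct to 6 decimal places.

f(0.607000) = -6.066205, f(1.890000) = 5.330607
step 1: c = 1.289905, f(c) = -2.494495 < 0 → new bracket [1.289905, 1.890000]
step 2: c = 1.481204, f(c) = -0.665312 < 0 → new bracket [1.481204, 1.890000]

1.481204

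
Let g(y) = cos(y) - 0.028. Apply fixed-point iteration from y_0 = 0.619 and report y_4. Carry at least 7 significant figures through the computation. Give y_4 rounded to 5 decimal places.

0.70328

y_1 = g(0.619000) = 0.786459
y_2 = g(0.786459) = 0.678356
y_3 = g(0.678356) = 0.750605
y_4 = g(0.750605) = 0.703276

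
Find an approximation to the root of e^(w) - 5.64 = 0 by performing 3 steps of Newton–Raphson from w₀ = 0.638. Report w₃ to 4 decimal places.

1.7706

f'(w) = e^(w)
w_0 = 0.638000: f = -3.747308, f' = 1.892692 → w_1 = 0.638000 - (-3.747308)/(1.892692) = 2.617883
w_1 = 2.617883: f = 8.066677, f' = 13.706677 → w_2 = 2.617883 - (8.066677)/(13.706677) = 2.029361
w_2 = 2.029361: f = 1.969225, f' = 7.609225 → w_3 = 2.029361 - (1.969225)/(7.609225) = 1.770567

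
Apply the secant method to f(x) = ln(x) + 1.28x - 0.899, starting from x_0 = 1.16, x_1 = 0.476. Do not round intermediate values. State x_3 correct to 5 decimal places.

0.84391

Secant update: x_(k+1) = x_k − f(x_k)·(x_k − x_(k-1))/(f(x_k) − f(x_(k-1))).
f(x_0) = 0.734220, f(x_1) = -1.032057
x_2 = 0.476000 - (-1.032057)·(0.476000 - 1.160000)/(-1.032057 - (0.734220)) = 0.875670; f(x_2) = 0.089091
x_3 = 0.875670 - (0.089091)·(0.875670 - 0.476000)/(0.089091 - (-1.032057)) = 0.843910; f(x_3) = 0.011496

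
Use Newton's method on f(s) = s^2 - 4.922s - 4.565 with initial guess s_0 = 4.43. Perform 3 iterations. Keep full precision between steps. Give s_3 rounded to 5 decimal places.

5.72016

f'(s) = 2s - 4.922
s_0 = 4.430000: f = -6.744560, f' = 3.938000 → s_1 = 4.430000 - (-6.744560)/(3.938000) = 6.142687
s_1 = 6.142687: f = 2.933296, f' = 7.363373 → s_2 = 6.142687 - (2.933296)/(7.363373) = 5.744324
s_2 = 5.744324: f = 0.158693, f' = 6.566647 → s_3 = 5.744324 - (0.158693)/(6.566647) = 5.720157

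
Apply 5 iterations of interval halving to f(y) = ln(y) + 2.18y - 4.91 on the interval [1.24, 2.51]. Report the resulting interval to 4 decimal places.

[1.9147, 1.9544]

f(1.240000) = -1.991689, f(2.510000) = 1.482083 (opposite signs)
step 1: m = 1.875000, f(m) = -0.193891 < 0 → root in [1.875000, 2.510000]
step 2: m = 2.192500, f(m) = 0.654692 > 0 → root in [1.875000, 2.192500]
step 3: m = 2.033750, f(m) = 0.233456 > 0 → root in [1.875000, 2.033750]
step 4: m = 1.954375, f(m) = 0.020608 > 0 → root in [1.875000, 1.954375]
step 5: m = 1.914687, f(m) = -0.086427 < 0 → root in [1.914687, 1.954375]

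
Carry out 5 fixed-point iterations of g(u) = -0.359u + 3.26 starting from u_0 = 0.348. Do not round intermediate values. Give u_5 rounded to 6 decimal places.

2.411052

u_1 = g(0.348000) = 3.135068
u_2 = g(3.135068) = 2.134511
u_3 = g(2.134511) = 2.493711
u_4 = g(2.493711) = 2.364758
u_5 = g(2.364758) = 2.411052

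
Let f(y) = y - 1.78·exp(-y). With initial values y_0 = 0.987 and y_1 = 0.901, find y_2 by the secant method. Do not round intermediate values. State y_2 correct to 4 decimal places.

f(y_0) = 0.323606, f(y_1) = 0.178029
y_2 = 0.901000 - (0.178029)·(0.901000 - 0.987000)/(0.178029 - (0.323606)) = 0.795829; f(y_2) = -0.007320

0.7958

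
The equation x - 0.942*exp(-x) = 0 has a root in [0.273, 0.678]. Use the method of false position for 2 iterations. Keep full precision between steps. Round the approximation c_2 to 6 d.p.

0.546110

f(0.273000) = -0.443949, f(0.678000) = 0.199811
step 1: c = 0.552296, f(c) = 0.010055 > 0 → new bracket [0.273000, 0.552296]
step 2: c = 0.546110, f(c) = 0.000505 > 0 → new bracket [0.273000, 0.546110]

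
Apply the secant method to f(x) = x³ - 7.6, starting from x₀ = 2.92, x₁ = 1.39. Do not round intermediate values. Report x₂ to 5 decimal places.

1.72852

Secant update: x_(k+1) = x_k − f(x_k)·(x_k − x_(k-1))/(f(x_k) − f(x_(k-1))).
f(x_0) = 17.297088, f(x_1) = -4.914381
x_2 = 1.390000 - (-4.914381)·(1.390000 - 2.920000)/(-4.914381 - (17.297088)) = 1.728519; f(x_2) = -2.435570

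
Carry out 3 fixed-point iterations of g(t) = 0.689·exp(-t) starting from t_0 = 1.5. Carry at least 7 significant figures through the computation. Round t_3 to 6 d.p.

0.381620

t_1 = g(1.500000) = 0.153737
t_2 = g(0.153737) = 0.590816
t_3 = g(0.590816) = 0.381620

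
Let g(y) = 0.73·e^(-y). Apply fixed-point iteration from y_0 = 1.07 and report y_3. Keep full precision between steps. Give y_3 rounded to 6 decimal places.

y_1 = g(1.070000) = 0.250396
y_2 = g(0.250396) = 0.568299
y_3 = g(0.568299) = 0.413536

0.413536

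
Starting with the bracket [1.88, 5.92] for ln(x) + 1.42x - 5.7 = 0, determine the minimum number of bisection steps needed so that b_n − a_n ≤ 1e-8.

Initial width b − a = 5.92 − 1.88 = 4.040000.
After n steps the width is (b−a)/2^n; need (b−a)/2^n ≤ 1e-8.
So n ≥ log₂(4.040000/1e-8) = log₂(404000000.0000) ≈ 28.5898.
Hence n = 29.

29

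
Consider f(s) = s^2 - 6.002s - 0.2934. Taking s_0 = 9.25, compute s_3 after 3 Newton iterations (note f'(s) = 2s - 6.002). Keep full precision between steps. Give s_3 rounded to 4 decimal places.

s_0 = 9.250000: f = 29.750600, f' = 12.498000 → s_1 = 9.250000 - (29.750600)/(12.498000) = 6.869571
s_1 = 6.869571: f = 5.666442, f' = 7.737142 → s_2 = 6.869571 - (5.666442)/(7.737142) = 6.137202
s_2 = 6.137202: f = 0.536364, f' = 6.272405 → s_3 = 6.137202 - (0.536364)/(6.272405) = 6.051691

6.0517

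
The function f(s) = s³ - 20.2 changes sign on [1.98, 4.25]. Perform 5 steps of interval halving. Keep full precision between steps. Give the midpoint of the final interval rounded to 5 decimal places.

f(1.980000) = -12.437608, f(4.250000) = 56.565625 (opposite signs)
step 1: m = 3.115000, f(m) = 10.025546 > 0 → root in [1.980000, 3.115000]
step 2: m = 2.547500, f(m) = -3.667346 < 0 → root in [2.547500, 3.115000]
step 3: m = 2.831250, f(m) = 2.495234 > 0 → root in [2.547500, 2.831250]
step 4: m = 2.689375, f(m) = -0.748456 < 0 → root in [2.689375, 2.831250]
step 5: m = 2.760313, f(m) = 0.831718 > 0 → root in [2.689375, 2.760313]
Midpoint of [2.689375, 2.760313] = 2.724844

2.72484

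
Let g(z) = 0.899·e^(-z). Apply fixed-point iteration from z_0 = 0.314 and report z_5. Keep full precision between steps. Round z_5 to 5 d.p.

0.53906

z_1 = g(0.314000) = 0.656737
z_2 = g(0.656737) = 0.466168
z_3 = g(0.466168) = 0.564034
z_4 = g(0.564034) = 0.511449
z_5 = g(0.511449) = 0.539064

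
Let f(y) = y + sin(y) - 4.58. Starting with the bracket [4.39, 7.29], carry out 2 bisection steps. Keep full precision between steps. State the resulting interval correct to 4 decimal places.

f(4.390000) = -1.138481, f(7.290000) = 3.555133 (opposite signs)
step 1: m = 5.840000, f(m) = 0.831181 > 0 → root in [4.390000, 5.840000]
step 2: m = 5.115000, f(m) = -0.385041 < 0 → root in [5.115000, 5.840000]

[5.1150, 5.8400]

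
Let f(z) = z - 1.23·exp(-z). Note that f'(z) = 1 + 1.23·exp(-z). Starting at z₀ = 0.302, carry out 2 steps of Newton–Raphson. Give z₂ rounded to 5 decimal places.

Newton update: z ← z − f(z)/f'(z).
z_0 = 0.302000: f = -0.607386, f' = 1.909386 → z_1 = 0.302000 - (-0.607386)/(1.909386) = 0.620105
z_1 = 0.620105: f = -0.041497, f' = 1.661602 → z_2 = 0.620105 - (-0.041497)/(1.661602) = 0.645079

0.64508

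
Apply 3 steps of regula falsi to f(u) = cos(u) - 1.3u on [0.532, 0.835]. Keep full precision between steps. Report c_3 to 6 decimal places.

f(0.532000) = 0.170194, f(0.835000) = -0.414322
step 1: c = 0.620225, f(c) = 0.007456 > 0 → new bracket [0.620225, 0.835000]
step 2: c = 0.624021, f(c) = 0.000308 > 0 → new bracket [0.624021, 0.835000]
step 3: c = 0.624178, f(c) = 0.000013 > 0 → new bracket [0.624178, 0.835000]

0.624178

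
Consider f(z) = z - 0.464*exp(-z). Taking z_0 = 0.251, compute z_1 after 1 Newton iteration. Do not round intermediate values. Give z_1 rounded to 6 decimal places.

0.331825

f'(z) = 1 + 0.464*exp(-z)
z_0 = 0.251000: f = -0.110002, f' = 1.361002 → z_1 = 0.251000 - (-0.110002)/(1.361002) = 0.331825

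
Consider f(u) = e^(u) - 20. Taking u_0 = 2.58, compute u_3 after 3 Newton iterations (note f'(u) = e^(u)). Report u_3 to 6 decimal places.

u_0 = 2.580000: f = -6.802862, f' = 13.197138 → u_1 = 2.580000 - (-6.802862)/(13.197138) = 3.095480
u_1 = 3.095480: f = 2.097845, f' = 22.097845 → u_2 = 3.095480 - (2.097845)/(22.097845) = 3.000546
u_2 = 3.000546: f = 0.096501, f' = 20.096501 → u_3 = 3.000546 - (0.096501)/(20.096501) = 2.995744

2.995744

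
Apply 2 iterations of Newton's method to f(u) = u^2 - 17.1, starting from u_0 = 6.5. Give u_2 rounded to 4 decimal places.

4.1555

f'(u) = 2u
u_0 = 6.500000: f = 25.150000, f' = 13.000000 → u_1 = 6.500000 - (25.150000)/(13.000000) = 4.565385
u_1 = 4.565385: f = 3.742737, f' = 9.130769 → u_2 = 4.565385 - (3.742737)/(9.130769) = 4.155481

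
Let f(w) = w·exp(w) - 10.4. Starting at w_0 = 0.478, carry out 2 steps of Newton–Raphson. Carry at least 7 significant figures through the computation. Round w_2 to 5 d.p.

Newton update: w ← w − f(w)/f'(w).
f'(w) = (w + 1)·exp(w)
w_0 = 0.478000: f = -9.629060, f' = 2.383786 → w_1 = 0.478000 - (-9.629060)/(2.383786) = 4.517398
w_1 = 4.517398: f = 403.380096, f' = 505.377086 → w_2 = 4.517398 - (403.380096)/(505.377086) = 3.719222

3.71922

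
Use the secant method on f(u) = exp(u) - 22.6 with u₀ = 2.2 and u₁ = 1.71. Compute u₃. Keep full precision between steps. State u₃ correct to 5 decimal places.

2.45303

f(u_0) = -13.574987, f(u_1) = -17.071039
u_2 = 1.710000 - (-17.071039)·(1.710000 - 2.200000)/(-17.071039 - (-13.574987)) = 4.102644; f(u_2) = 37.900055
u_3 = 4.102644 - (37.900055)·(4.102644 - 1.710000)/(37.900055 - (-17.071039)) = 2.453025; f(u_3) = -10.976540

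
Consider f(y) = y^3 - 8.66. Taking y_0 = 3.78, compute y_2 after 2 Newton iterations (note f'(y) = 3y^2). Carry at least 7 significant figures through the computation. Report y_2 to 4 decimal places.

y_0 = 3.780000: f = 45.350152, f' = 42.865200 → y_1 = 3.780000 - (45.350152)/(42.865200) = 2.722029
y_1 = 2.722029: f = 11.508709, f' = 22.228320 → y_2 = 2.722029 - (11.508709)/(22.228320) = 2.204279

2.2043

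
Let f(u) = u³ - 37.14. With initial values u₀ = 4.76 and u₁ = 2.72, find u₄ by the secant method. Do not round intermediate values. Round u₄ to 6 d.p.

f(u_0) = 70.710176, f(u_1) = -17.016352
u_2 = 2.720000 - (-17.016352)·(2.720000 - 4.760000)/(-17.016352 - (70.710176)) = 3.115700; f(u_2) = -6.894082
u_3 = 3.115700 - (-6.894082)·(3.115700 - 2.720000)/(-6.894082 - (-17.016352)) = 3.385203; f(u_3) = 1.653073
u_4 = 3.385203 - (1.653073)·(3.385203 - 3.115700)/(1.653073 - (-6.894082)) = 3.333079; f(u_4) = -0.111425

3.333079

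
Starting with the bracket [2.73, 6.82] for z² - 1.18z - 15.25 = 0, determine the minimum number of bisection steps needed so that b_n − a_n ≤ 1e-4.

16

Initial width b − a = 6.82 − 2.73 = 4.090000.
After n steps the width is (b−a)/2^n; need (b−a)/2^n ≤ 1e-4.
So n ≥ log₂(4.090000/1e-4) = log₂(40900.0000) ≈ 15.3198.
Hence n = 16.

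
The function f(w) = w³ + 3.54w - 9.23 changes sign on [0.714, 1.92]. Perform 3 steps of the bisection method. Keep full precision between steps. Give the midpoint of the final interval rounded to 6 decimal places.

f(0.714000) = -6.338446, f(1.920000) = 4.644688 (opposite signs)
step 1: m = 1.317000, f(m) = -2.283498 < 0 → root in [1.317000, 1.920000]
step 2: m = 1.618500, f(m) = 0.739219 > 0 → root in [1.317000, 1.618500]
step 3: m = 1.467750, f(m) = -0.872206 < 0 → root in [1.467750, 1.618500]
Midpoint of [1.467750, 1.618500] = 1.543125

1.543125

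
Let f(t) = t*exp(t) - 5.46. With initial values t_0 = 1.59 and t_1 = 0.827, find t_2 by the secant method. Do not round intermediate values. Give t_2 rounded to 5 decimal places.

Secant update: t_(k+1) = t_k − f(t_k)·(t_k − t_(k-1))/(f(t_k) − f(t_(k-1))).
f(t_0) = 2.336961, f(t_1) = -3.569107
t_2 = 0.827000 - (-3.569107)·(0.827000 - 1.590000)/(-3.569107 - (2.336961)) = 1.288090; f(t_2) = -0.789573

1.28809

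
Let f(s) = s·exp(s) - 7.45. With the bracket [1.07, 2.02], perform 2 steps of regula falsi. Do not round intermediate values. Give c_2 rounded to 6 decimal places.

f(1.070000) = -4.330544, f(2.020000) = 7.777416
step 1: c = 1.409778, f(c) = -1.676895 < 0 → new bracket [1.409778, 2.020000]
step 2: c = 1.518012, f(c) = -0.523092 < 0 → new bracket [1.518012, 2.020000]

1.518012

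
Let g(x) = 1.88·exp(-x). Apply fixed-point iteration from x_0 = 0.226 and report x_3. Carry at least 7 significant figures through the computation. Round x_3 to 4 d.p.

x_1 = g(0.226000) = 1.499710
x_2 = g(1.499710) = 0.419606
x_3 = g(0.419606) = 1.235734

1.2357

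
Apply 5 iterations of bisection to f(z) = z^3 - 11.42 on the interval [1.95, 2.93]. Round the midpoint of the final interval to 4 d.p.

2.2409

f(1.950000) = -4.005125, f(2.930000) = 13.733757 (opposite signs)
step 1: m = 2.440000, f(m) = 3.106784 > 0 → root in [1.950000, 2.440000]
step 2: m = 2.195000, f(m) = -0.844435 < 0 → root in [2.195000, 2.440000]
step 3: m = 2.317500, f(m) = 1.026843 > 0 → root in [2.195000, 2.317500]
step 4: m = 2.256250, f(m) = 0.065811 > 0 → root in [2.195000, 2.256250]
step 5: m = 2.225625, f(m) = -0.395574 < 0 → root in [2.225625, 2.256250]
Midpoint of [2.225625, 2.256250] = 2.240937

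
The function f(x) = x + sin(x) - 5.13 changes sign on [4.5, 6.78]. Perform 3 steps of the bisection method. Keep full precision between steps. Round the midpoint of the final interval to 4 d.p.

5.7825

f(4.500000) = -1.607530, f(6.780000) = 2.126628 (opposite signs)
step 1: m = 5.640000, f(m) = -0.089747 < 0 → root in [5.640000, 6.780000]
step 2: m = 6.210000, f(m) = 1.006880 > 0 → root in [5.640000, 6.210000]
step 3: m = 5.925000, f(m) = 0.444425 > 0 → root in [5.640000, 5.925000]
Midpoint of [5.640000, 5.925000] = 5.782500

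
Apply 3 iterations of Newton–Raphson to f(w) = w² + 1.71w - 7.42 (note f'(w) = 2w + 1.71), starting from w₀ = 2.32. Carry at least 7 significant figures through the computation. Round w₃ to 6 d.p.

w_0 = 2.320000: f = 1.929600, f' = 6.350000 → w_1 = 2.320000 - (1.929600)/(6.350000) = 2.016126
w_1 = 2.016126: f = 0.092339, f' = 5.742252 → w_2 = 2.016126 - (0.092339)/(5.742252) = 2.000045
w_2 = 2.000045: f = 0.000259, f' = 5.710091 → w_3 = 2.000045 - (0.000259)/(5.710091) = 2.000000

2.000000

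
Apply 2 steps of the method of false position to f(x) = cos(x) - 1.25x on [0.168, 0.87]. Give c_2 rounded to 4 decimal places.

f(0.168000) = 0.775921, f(0.870000) = -0.442673
step 1: c = 0.614988, f(c) = 0.048046 > 0 → new bracket [0.614988, 0.870000]
step 2: c = 0.639956, f(c) = 0.002178 > 0 → new bracket [0.639956, 0.870000]

0.6400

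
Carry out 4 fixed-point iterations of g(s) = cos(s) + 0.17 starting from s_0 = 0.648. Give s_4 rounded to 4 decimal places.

s_1 = g(0.648000) = 0.967293
s_2 = g(0.967293) = 0.737531
s_3 = g(0.737531) = 0.910131
s_4 = g(0.910131) = 0.783642

0.7836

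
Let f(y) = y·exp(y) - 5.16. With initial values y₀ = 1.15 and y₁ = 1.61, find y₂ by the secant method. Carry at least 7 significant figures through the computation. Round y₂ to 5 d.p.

1.30894

f(y_0) = -1.528078, f(y_1) = 2.894526
y_2 = 1.610000 - (2.894526)·(1.610000 - 1.150000)/(2.894526 - (-1.528078)) = 1.308937; f(y_2) = -0.314005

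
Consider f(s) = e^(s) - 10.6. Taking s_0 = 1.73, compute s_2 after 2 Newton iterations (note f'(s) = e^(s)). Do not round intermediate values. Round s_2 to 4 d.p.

2.3893

Newton update: s ← s − f(s)/f'(s).
s_0 = 1.730000: f = -4.959346, f' = 5.640654 → s_1 = 1.730000 - (-4.959346)/(5.640654) = 2.609215
s_1 = 2.609215: f = 2.988376, f' = 13.588376 → s_2 = 2.609215 - (2.988376)/(13.588376) = 2.389293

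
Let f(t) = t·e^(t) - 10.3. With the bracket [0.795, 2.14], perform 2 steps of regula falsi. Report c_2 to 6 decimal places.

f(0.795000) = -8.539519, f(2.140000) = 7.888797
step 1: c = 1.494138, f(c) = -3.642881 < 0 → new bracket [1.494138, 2.140000]
step 2: c = 1.698167, f(c) = -1.021348 < 0 → new bracket [1.698167, 2.140000]

1.698167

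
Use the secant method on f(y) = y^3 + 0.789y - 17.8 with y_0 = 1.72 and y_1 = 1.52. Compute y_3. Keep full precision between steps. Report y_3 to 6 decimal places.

f(y_0) = -11.354472, f(y_1) = -13.088912
y_2 = 1.520000 - (-13.088912)·(1.520000 - 1.720000)/(-13.088912 - (-11.354472)) = 3.029295; f(y_2) = 12.388840
y_3 = 3.029295 - (12.388840)·(3.029295 - 1.520000)/(12.388840 - (-13.088912)) = 2.295384; f(y_3) = -3.895055

2.295384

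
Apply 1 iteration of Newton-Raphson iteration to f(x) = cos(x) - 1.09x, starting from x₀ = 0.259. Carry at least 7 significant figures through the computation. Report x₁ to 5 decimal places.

f'(x) = -sin(x) - 1.09
x_0 = 0.259000: f = 0.684337, f' = -1.346114 → x_1 = 0.259000 - (0.684337)/(-1.346114) = 0.767379

0.76738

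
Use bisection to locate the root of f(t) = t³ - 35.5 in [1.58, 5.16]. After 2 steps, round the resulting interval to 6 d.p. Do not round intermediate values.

f(1.580000) = -31.555688, f(5.160000) = 101.888096 (opposite signs)
step 1: m = 3.370000, f(m) = 2.772753 > 0 → root in [1.580000, 3.370000]
step 2: m = 2.475000, f(m) = -20.339078 < 0 → root in [2.475000, 3.370000]

[2.475000, 3.370000]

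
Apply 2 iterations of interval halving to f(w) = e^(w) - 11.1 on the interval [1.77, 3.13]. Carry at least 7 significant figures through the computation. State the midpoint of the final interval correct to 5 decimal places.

f(1.770000) = -5.229147, f(3.130000) = 11.773980 (opposite signs)
step 1: m = 2.450000, f(m) = 0.488347 > 0 → root in [1.770000, 2.450000]
step 2: m = 2.110000, f(m) = -2.851759 < 0 → root in [2.110000, 2.450000]
Midpoint of [2.110000, 2.450000] = 2.280000

2.28000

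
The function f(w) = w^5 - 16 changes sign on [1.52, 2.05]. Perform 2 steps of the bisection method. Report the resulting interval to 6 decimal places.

[1.652500, 1.785000]

f(1.520000) = -7.886319, f(2.050000) = 20.205063 (opposite signs)
step 1: m = 1.785000, f(m) = 2.121373 > 0 → root in [1.520000, 1.785000]
step 2: m = 1.652500, f(m) = -3.677258 < 0 → root in [1.652500, 1.785000]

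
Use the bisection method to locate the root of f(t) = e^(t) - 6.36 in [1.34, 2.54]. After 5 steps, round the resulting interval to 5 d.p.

[1.82750, 1.86500]

f(1.340000) = -2.540956, f(2.540000) = 6.319671 (opposite signs)
step 1: m = 1.940000, f(m) = 0.598751 > 0 → root in [1.340000, 1.940000]
step 2: m = 1.640000, f(m) = -1.204830 < 0 → root in [1.640000, 1.940000]
step 3: m = 1.790000, f(m) = -0.370548 < 0 → root in [1.790000, 1.940000]
step 4: m = 1.865000, f(m) = 0.095936 > 0 → root in [1.790000, 1.865000]
step 5: m = 1.827500, f(m) = -0.141679 < 0 → root in [1.827500, 1.865000]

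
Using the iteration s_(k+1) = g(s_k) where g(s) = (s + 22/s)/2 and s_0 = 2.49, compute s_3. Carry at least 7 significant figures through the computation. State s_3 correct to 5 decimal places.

s_1 = g(2.490000) = 5.662671
s_2 = g(5.662671) = 4.773882
s_3 = g(4.773882) = 4.691145

4.69115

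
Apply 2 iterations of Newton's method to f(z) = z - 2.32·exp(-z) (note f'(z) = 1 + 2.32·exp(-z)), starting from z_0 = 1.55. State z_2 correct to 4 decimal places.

0.9208

z_0 = 1.550000: f = 1.057585, f' = 1.492415 → z_1 = 1.550000 - (1.057585)/(1.492415) = 0.841360
z_1 = 0.841360: f = -0.158847, f' = 2.000207 → z_2 = 0.841360 - (-0.158847)/(2.000207) = 0.920775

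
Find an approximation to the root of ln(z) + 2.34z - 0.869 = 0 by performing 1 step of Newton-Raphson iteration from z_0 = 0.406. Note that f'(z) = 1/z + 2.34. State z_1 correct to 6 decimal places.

z_0 = 0.406000: f = -0.820362, f' = 4.803054 → z_1 = 0.406000 - (-0.820362)/(4.803054) = 0.576800

0.576800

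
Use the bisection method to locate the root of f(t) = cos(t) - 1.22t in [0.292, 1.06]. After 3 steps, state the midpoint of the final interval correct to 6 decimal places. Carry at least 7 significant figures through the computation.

f(0.292000) = 0.601430, f(1.060000) = -0.804328 (opposite signs)
step 1: m = 0.676000, f(m) = -0.044638 < 0 → root in [0.292000, 0.676000]
step 2: m = 0.484000, f(m) = 0.294661 > 0 → root in [0.484000, 0.676000]
step 3: m = 0.580000, f(m) = 0.128863 > 0 → root in [0.580000, 0.676000]
Midpoint of [0.580000, 0.676000] = 0.628000

0.628000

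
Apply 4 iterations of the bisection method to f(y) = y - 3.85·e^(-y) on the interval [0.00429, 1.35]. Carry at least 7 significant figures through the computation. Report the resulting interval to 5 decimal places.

[1.09768, 1.18179]

f(0.004290) = -3.829229, f(1.350000) = 0.351925 (opposite signs)
step 1: m = 0.677145, f(m) = -1.278907 < 0 → root in [0.677145, 1.350000]
step 2: m = 1.013572, f(m) = -0.383670 < 0 → root in [1.013572, 1.350000]
step 3: m = 1.181786, f(m) = 0.000874 > 0 → root in [1.013572, 1.181786]
step 4: m = 1.097679, f(m) = -0.186852 < 0 → root in [1.097679, 1.181786]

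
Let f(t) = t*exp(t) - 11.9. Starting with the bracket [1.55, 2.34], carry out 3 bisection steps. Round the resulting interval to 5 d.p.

f(1.550000) = -4.597221, f(2.340000) = 12.392094 (opposite signs)
step 1: m = 1.945000, f(m) = 1.702614 > 0 → root in [1.550000, 1.945000]
step 2: m = 1.747500, f(m) = -1.868941 < 0 → root in [1.747500, 1.945000]
step 3: m = 1.846250, f(m) = -0.202133 < 0 → root in [1.846250, 1.945000]

[1.84625, 1.94500]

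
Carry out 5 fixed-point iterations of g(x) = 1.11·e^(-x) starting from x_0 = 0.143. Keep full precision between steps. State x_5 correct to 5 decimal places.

x_1 = g(0.143000) = 0.962097
x_2 = g(0.962097) = 0.424121
x_3 = g(0.424121) = 0.726323
x_4 = g(0.726323) = 0.536890
x_5 = g(0.536890) = 0.648866

0.64887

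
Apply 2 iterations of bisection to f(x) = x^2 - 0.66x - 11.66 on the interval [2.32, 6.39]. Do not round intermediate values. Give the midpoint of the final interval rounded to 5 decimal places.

3.84625

f(2.320000) = -7.808800, f(6.390000) = 24.954700 (opposite signs)
step 1: m = 4.355000, f(m) = 4.431725 > 0 → root in [2.320000, 4.355000]
step 2: m = 3.337500, f(m) = -2.723844 < 0 → root in [3.337500, 4.355000]
Midpoint of [3.337500, 4.355000] = 3.846250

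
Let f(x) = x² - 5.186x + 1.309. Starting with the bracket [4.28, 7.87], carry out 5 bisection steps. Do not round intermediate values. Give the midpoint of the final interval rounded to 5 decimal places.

f(4.280000) = -2.568680, f(7.870000) = 22.432080 (opposite signs)
step 1: m = 6.075000, f(m) = 6.709675 > 0 → root in [4.280000, 6.075000]
step 2: m = 5.177500, f(m) = 1.264991 > 0 → root in [4.280000, 5.177500]
step 3: m = 4.728750, f(m) = -0.853221 < 0 → root in [4.728750, 5.177500]
step 4: m = 4.953125, f(m) = 0.155541 > 0 → root in [4.728750, 4.953125]
step 5: m = 4.840937, f(m) = -0.361426 < 0 → root in [4.840937, 4.953125]
Midpoint of [4.840937, 4.953125] = 4.897031

4.89703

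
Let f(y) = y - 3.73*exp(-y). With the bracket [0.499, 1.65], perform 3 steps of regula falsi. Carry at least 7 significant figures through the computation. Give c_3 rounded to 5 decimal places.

1.16726

False-position update: c = (a·f(b) − b·f(a))/(f(b) − f(a)); replace the endpoint whose sign matches f(c).
f(0.499000) = -1.765623, f(1.650000) = 0.933654
step 1: c = 1.251880, f(c) = 0.185225 > 0 → new bracket [0.499000, 1.251880]
step 2: c = 1.180397, f(c) = 0.034703 > 0 → new bracket [0.499000, 1.180397]
step 3: c = 1.167263, f(c) = 0.006421 > 0 → new bracket [0.499000, 1.167263]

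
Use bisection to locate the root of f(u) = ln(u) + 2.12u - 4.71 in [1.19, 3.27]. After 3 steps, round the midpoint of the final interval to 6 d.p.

1.840000

f(1.190000) = -2.013247, f(3.270000) = 3.407190 (opposite signs)
step 1: m = 2.230000, f(m) = 0.819602 > 0 → root in [1.190000, 2.230000]
step 2: m = 1.710000, f(m) = -0.548307 < 0 → root in [1.710000, 2.230000]
step 3: m = 1.970000, f(m) = 0.144434 > 0 → root in [1.710000, 1.970000]
Midpoint of [1.710000, 1.970000] = 1.840000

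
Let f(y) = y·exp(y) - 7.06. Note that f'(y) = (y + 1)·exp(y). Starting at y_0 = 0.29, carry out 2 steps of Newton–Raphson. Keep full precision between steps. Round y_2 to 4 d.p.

y_0 = 0.290000: f = -6.672436, f' = 1.723991 → y_1 = 0.290000 - (-6.672436)/(1.723991) = 4.160342
y_1 = 4.160342: f = 259.590525, f' = 330.743944 → y_2 = 4.160342 - (259.590525)/(330.743944) = 3.375473

3.3755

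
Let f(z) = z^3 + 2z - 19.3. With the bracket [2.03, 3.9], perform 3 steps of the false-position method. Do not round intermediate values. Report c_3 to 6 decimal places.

2.407332

f(2.030000) = -6.874573, f(3.900000) = 47.819000
step 1: c = 2.265045, f(c) = -3.149258 < 0 → new bracket [2.265045, 3.900000]
step 2: c = 2.366067, f(c) = -1.321984 < 0 → new bracket [2.366067, 3.900000]
step 3: c = 2.407332, f(c) = -0.534246 < 0 → new bracket [2.407332, 3.900000]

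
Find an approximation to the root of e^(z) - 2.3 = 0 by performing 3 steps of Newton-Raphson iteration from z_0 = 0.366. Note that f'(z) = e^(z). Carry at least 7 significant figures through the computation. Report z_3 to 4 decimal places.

0.8329

z_0 = 0.366000: f = -0.858045, f' = 1.441955 → z_1 = 0.366000 - (-0.858045)/(1.441955) = 0.961056
z_1 = 0.961056: f = 0.314457, f' = 2.614457 → z_2 = 0.961056 - (0.314457)/(2.614457) = 0.840780
z_2 = 0.840780: f = 0.018175, f' = 2.318175 → z_3 = 0.840780 - (0.018175)/(2.318175) = 0.832940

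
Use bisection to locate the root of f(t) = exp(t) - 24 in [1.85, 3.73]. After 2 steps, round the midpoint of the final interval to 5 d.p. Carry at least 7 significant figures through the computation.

3.02500

f(1.850000) = -17.640180, f(3.730000) = 17.679108 (opposite signs)
step 1: m = 2.790000, f(m) = -7.718980 < 0 → root in [2.790000, 3.730000]
step 2: m = 3.260000, f(m) = 2.049537 > 0 → root in [2.790000, 3.260000]
Midpoint of [2.790000, 3.260000] = 3.025000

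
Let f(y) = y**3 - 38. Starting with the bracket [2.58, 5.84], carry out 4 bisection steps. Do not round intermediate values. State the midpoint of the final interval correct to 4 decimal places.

3.2931

f(2.580000) = -20.826488, f(5.840000) = 161.176704 (opposite signs)
step 1: m = 4.210000, f(m) = 36.618461 > 0 → root in [2.580000, 4.210000]
step 2: m = 3.395000, f(m) = 1.130855 > 0 → root in [2.580000, 3.395000]
step 3: m = 2.987500, f(m) = -11.336096 < 0 → root in [2.987500, 3.395000]
step 4: m = 3.191250, f(m) = -5.500066 < 0 → root in [3.191250, 3.395000]
Midpoint of [3.191250, 3.395000] = 3.293125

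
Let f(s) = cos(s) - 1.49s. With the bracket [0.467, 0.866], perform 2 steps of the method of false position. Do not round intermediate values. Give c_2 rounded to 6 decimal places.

0.566040

f(0.467000) = 0.197093, f(0.866000) = -0.642461
step 1: c = 0.560669, f(c) = 0.011503 > 0 → new bracket [0.560669, 0.866000]
step 2: c = 0.566040, f(c) = 0.000633 > 0 → new bracket [0.566040, 0.866000]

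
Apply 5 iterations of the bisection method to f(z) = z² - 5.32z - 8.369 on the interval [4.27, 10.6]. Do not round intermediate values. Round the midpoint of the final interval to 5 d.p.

f(4.270000) = -12.852500, f(10.600000) = 47.599000 (opposite signs)
step 1: m = 7.435000, f(m) = 7.356025 > 0 → root in [4.270000, 7.435000]
step 2: m = 5.852500, f(m) = -5.252544 < 0 → root in [5.852500, 7.435000]
step 3: m = 6.643750, f(m) = 0.425664 > 0 → root in [5.852500, 6.643750]
step 4: m = 6.248125, f(m) = -2.569959 < 0 → root in [6.248125, 6.643750]
step 5: m = 6.445937, f(m) = -1.111277 < 0 → root in [6.445937, 6.643750]
Midpoint of [6.445937, 6.643750] = 6.544844

6.54484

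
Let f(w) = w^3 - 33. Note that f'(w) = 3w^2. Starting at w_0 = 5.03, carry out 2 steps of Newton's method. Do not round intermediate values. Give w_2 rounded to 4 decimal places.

3.2920

w_0 = 5.030000: f = 94.263527, f' = 75.902700 → w_1 = 5.030000 - (94.263527)/(75.902700) = 3.788100
w_1 = 3.788100: f = 21.358125, f' = 43.049116 → w_2 = 3.788100 - (21.358125)/(43.049116) = 3.291967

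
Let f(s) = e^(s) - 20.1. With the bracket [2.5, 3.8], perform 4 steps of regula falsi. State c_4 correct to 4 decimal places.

f(2.500000) = -7.917506, f(3.800000) = 24.601184
step 1: c = 2.816518, f(c) = -3.381461 < 0 → new bracket [2.816518, 3.800000]
step 2: c = 2.935363, f(c) = -1.271654 < 0 → new bracket [2.935363, 3.800000]
step 3: c = 2.977861, f(c) = -0.454260 < 0 → new bracket [2.977861, 3.800000]
step 4: c = 2.992766, f(c) = -0.159236 < 0 → new bracket [2.992766, 3.800000]

2.9928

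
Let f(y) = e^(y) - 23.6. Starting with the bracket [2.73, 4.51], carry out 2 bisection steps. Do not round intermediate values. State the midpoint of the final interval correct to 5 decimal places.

f(2.730000) = -8.267113, f(4.510000) = 67.321819 (opposite signs)
step 1: m = 3.620000, f(m) = 13.737568 > 0 → root in [2.730000, 3.620000]
step 2: m = 3.175000, f(m) = 0.326820 > 0 → root in [2.730000, 3.175000]
Midpoint of [2.730000, 3.175000] = 2.952500

2.95250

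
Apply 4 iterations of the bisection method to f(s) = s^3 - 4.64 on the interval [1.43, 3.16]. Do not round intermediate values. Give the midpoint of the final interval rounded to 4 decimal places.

1.7003

f(1.430000) = -1.715793, f(3.160000) = 26.914496 (opposite signs)
step 1: m = 2.295000, f(m) = 7.447822 > 0 → root in [1.430000, 2.295000]
step 2: m = 1.862500, f(m) = 1.820838 > 0 → root in [1.430000, 1.862500]
step 3: m = 1.646250, f(m) = -0.178434 < 0 → root in [1.646250, 1.862500]
step 4: m = 1.754375, f(m) = 0.759671 > 0 → root in [1.646250, 1.754375]
Midpoint of [1.646250, 1.754375] = 1.700312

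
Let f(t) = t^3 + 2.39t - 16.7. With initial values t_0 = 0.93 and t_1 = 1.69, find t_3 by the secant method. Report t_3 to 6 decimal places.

2.146319

f(t_0) = -13.672943, f(t_1) = -7.834091
t_2 = 1.690000 - (-7.834091)·(1.690000 - 0.930000)/(-7.834091 - (-13.672943)) = 2.709705; f(t_2) = 9.672218
t_3 = 2.709705 - (9.672218)·(2.709705 - 1.690000)/(9.672218 - (-7.834091)) = 2.146319; f(t_3) = -1.682878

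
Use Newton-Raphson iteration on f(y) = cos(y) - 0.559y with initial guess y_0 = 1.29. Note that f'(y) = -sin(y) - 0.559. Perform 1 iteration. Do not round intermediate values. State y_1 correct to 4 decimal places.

Newton update: y ← y − f(y)/f'(y).
y_0 = 1.290000: f = -0.443989, f' = -1.519835 → y_1 = 1.290000 - (-0.443989)/(-1.519835) = 0.997870

0.9979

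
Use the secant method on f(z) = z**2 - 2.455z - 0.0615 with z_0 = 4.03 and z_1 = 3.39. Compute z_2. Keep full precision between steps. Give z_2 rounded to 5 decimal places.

Secant update: z_(k+1) = z_k − f(z_k)·(z_k − z_(k-1))/(f(z_k) − f(z_(k-1))).
f(z_0) = 6.285750, f(z_1) = 3.108150
z_2 = 3.390000 - (3.108150)·(3.390000 - 4.030000)/(3.108150 - (6.285750)) = 2.763988; f(z_2) = 0.792539

2.76399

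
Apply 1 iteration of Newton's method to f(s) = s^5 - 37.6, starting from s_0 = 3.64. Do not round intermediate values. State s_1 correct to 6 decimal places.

Newton update: s ← s − f(s)/f'(s).
f'(s) = 5s^4
s_0 = 3.640000: f = 601.408917, f' = 877.759501 → s_1 = 3.640000 - (601.408917)/(877.759501) = 2.954836

2.954836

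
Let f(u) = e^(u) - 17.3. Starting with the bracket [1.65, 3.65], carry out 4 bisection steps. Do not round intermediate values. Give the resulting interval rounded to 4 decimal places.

[2.7750, 2.9000]

f(1.650000) = -12.093020, f(3.650000) = 21.174666 (opposite signs)
step 1: m = 2.650000, f(m) = -3.145961 < 0 → root in [2.650000, 3.650000]
step 2: m = 3.150000, f(m) = 6.036065 > 0 → root in [2.650000, 3.150000]
step 3: m = 2.900000, f(m) = 0.874145 > 0 → root in [2.650000, 2.900000]
step 4: m = 2.775000, f(m) = -1.261373 < 0 → root in [2.775000, 2.900000]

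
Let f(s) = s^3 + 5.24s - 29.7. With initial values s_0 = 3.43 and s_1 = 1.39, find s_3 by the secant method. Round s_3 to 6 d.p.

2.688074

f(s_0) = 28.626807, f(s_1) = -19.730781
s_2 = 1.390000 - (-19.730781)·(1.390000 - 3.430000)/(-19.730781 - (28.626807)) = 2.222357; f(s_2) = -7.078909
s_3 = 2.222357 - (-7.078909)·(2.222357 - 1.390000)/(-7.078909 - (-19.730781)) = 2.688074; f(s_3) = 3.808824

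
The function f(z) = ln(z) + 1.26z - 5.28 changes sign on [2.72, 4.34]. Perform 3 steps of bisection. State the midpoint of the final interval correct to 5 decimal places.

f(2.720000) = -0.852168, f(4.340000) = 1.656274 (opposite signs)
step 1: m = 3.530000, f(m) = 0.429098 > 0 → root in [2.720000, 3.530000]
step 2: m = 3.125000, f(m) = -0.203066 < 0 → root in [3.125000, 3.530000]
step 3: m = 3.327500, f(m) = 0.114871 > 0 → root in [3.125000, 3.327500]
Midpoint of [3.125000, 3.327500] = 3.226250

3.22625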